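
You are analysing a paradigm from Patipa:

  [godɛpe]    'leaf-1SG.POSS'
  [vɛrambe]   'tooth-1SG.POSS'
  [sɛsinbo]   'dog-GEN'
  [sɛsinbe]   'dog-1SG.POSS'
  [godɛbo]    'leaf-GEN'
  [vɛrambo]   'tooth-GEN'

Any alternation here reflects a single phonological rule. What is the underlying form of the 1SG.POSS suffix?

The 1SG.POSS suffix surfaces as [-be] and [-pe], depending on the final segment of the stem.
The GEN suffix, which begins with [b], is invariant after every stem; so [b] is not altered by any rule here.
So the underlying form is /-pe/, and voiceless stops become voiced after a nasal.

/-pe/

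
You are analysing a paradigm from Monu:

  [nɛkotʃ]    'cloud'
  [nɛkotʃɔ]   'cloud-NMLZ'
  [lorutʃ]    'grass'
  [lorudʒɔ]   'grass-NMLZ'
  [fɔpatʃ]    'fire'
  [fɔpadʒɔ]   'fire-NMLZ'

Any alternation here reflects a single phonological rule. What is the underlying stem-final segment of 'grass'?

The stem for 'grass' ends in [tʃ] in [lorutʃ] but [dʒ] in [lorudʒɔ].
Compare 'cloud', with invariant [tʃ] in [nɛkotʃ] and [nɛkotʃɔ]: an analysis with underlying /tʃ/ and a rule producing [dʒ] before the NMLZ suffix would wrongly predict alternation here too.
So /dʒ/ is underlying, and a rule of word-final obstruent devoicing — voiced obstruents become voiceless word-finally — gives [tʃ].

/dʒ/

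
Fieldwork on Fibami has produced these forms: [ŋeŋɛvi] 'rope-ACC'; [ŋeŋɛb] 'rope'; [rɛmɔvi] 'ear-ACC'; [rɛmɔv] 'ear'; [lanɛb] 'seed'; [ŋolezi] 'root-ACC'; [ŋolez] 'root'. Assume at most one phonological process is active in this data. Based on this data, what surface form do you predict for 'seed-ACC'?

The root 'rope' surfaces as [ŋeŋɛvi] and [ŋeŋɛb], with a stem-final [v] ~ [b] alternation.
But 'ear' keeps [v] in both environments ([rɛmɔvi], [rɛmɔv]), so there is no rule changing /v/ to [b] in isolation.
The underlying segment must be /b/; voiced stops become fricatives between vowels, yielding [v] there.
The one attested form of 'seed', [lanɛb], shows underlying /lanɛb/. Applying the same rule between vowels gives [lanɛvi].

[lanɛvi]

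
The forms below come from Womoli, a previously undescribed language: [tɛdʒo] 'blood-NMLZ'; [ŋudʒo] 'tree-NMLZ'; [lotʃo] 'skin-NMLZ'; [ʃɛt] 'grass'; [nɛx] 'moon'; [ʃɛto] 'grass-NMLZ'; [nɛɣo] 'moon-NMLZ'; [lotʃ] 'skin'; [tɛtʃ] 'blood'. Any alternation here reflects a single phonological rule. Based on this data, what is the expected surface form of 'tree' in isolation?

'blood' shows [dʒ] ~ [tʃ] at the end of the stem ([tɛdʒo] vs [tɛtʃ]).
The stem 'skin' ([lotʃo], [lotʃ]) shows [tʃ] unchanged in both environments, so [tʃ] cannot be basic with [dʒ] derived before the NMLZ suffix.
So /dʒ/ is underlying, and a rule of word-final obstruent devoicing — voiced obstruents become voiceless word-finally — gives [tʃ].
The one attested form of 'tree', [ŋudʒo], shows underlying /ŋudʒ/. Applying the same rule word-finally gives [ŋutʃ].

[ŋutʃ]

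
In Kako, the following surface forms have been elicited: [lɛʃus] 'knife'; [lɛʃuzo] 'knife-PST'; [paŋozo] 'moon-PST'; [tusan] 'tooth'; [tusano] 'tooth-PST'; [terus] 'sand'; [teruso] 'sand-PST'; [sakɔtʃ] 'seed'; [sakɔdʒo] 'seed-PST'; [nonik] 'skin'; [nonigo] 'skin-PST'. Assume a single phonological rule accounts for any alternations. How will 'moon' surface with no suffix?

[paŋos]

In [lɛʃus] and [lɛʃuzo] the final segment of 'knife' alternates: [s] ~ [z].
But 'sand' keeps [s] in both environments ([terus], [teruso]), so there is no rule changing /s/ to [z] before the PST suffix.
The underlying segment must be /z/; voiced obstruents become voiceless word-finally, yielding [s] there.
The one attested form of 'moon', [paŋozo], shows underlying /paŋoz/. Applying the same rule word-finally gives [paŋos].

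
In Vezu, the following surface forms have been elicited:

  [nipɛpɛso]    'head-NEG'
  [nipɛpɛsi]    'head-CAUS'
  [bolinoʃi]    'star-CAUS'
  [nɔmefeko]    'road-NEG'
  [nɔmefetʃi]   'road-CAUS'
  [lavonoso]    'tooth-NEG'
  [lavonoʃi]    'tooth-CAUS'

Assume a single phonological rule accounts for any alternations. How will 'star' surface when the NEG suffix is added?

[bolinoso]

The stem for 'tooth' ends in [s] in [lavonoso] but [ʃ] in [lavonoʃi].
The stem 'head' ([nipɛpɛso], [nipɛpɛsi]) shows [s] unchanged in both environments, so [s] cannot be basic with [ʃ] derived before the CAUS suffix.
So /ʃ/ is underlying, and a rule of depalatalization — palato-alveolar /tʃ/ and /ʃ/ become [k] and [s] when no front vowel follows — gives [s].
The one attested form of 'star', [bolinoʃi], shows underlying /bolinoʃ/. Applying the same rule when no front vowel follows gives [bolinoso].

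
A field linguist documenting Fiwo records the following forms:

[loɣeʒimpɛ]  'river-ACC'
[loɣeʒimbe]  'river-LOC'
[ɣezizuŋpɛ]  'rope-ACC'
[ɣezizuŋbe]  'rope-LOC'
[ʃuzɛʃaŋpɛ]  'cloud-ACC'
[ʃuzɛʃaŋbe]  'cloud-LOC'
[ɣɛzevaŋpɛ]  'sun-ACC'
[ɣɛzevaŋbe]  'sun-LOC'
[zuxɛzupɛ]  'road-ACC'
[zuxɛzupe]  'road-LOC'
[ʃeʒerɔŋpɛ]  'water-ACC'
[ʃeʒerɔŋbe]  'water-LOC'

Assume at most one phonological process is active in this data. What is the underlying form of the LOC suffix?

/-be/

The LOC morpheme has two allomorphs, [-be] and [-pe].
The ACC suffix, which begins with [p], is invariant after every stem; so [p] is not altered by any rule here.
The LOC suffix is therefore /-be/ underlyingly, with post-vocalic devoicing: voiced stops become voiceless after a vowel.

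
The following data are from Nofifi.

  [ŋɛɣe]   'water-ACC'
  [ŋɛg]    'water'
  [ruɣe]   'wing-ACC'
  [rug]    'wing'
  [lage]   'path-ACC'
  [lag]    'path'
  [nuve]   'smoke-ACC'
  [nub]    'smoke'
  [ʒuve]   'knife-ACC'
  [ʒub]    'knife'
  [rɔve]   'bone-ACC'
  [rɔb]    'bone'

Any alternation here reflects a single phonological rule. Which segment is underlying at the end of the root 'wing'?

/ɣ/

'wing' shows [ɣ] ~ [g] at the end of the stem ([ruɣe] vs [rug]).
If /g/ were underlying and a rule turned it into [ɣ] before the ACC suffix, 'path' would also alternate; but it has [g] in both [lage] and [lag].
The underlying segment must be /ɣ/; voiced fricatives become stops word-finally, yielding [g] there.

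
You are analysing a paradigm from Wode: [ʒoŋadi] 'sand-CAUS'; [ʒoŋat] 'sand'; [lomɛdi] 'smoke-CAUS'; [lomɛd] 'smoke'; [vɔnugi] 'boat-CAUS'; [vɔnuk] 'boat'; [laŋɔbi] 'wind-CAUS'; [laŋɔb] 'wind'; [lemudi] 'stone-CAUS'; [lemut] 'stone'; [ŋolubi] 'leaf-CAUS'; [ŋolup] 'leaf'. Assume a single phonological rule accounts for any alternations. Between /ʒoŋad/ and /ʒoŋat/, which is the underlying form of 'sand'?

In [ʒoŋadi] and [ʒoŋat] the final segment of 'sand' alternates: [d] ~ [t].
Compare 'smoke', with invariant [d] in [lomɛdi] and [lomɛd]: an analysis with underlying /d/ and a rule producing [t] in isolation would wrongly predict alternation here too.
Therefore /t/ is basic and [d] is derived by intervocalic voicing (voiceless stops become voiced between vowels).

/ʒoŋat/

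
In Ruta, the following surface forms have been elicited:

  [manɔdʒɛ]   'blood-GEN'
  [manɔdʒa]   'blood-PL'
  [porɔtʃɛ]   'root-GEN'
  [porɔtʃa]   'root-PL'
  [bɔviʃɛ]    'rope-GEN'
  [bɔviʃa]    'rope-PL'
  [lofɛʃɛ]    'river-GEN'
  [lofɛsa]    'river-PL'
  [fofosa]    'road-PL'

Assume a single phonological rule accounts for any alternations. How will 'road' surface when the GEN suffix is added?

[fofoʃɛ]

In [lofɛʃɛ] and [lofɛsa] the final segment of 'river' alternates: [ʃ] ~ [s].
If /ʃ/ were underlying and a rule turned it into [s] before the PL suffix, 'rope' would also alternate; but it has [ʃ] in both [bɔviʃɛ] and [bɔviʃa].
The alternation reflects palatalization before a front vowel: /s/ becomes palato-alveolar [ʃ] before a front vowel. /s/ is underlying.
The one attested form of 'road', [fofosa], shows underlying /fofos/. Applying the same rule before a front vowel gives [fofoʃɛ].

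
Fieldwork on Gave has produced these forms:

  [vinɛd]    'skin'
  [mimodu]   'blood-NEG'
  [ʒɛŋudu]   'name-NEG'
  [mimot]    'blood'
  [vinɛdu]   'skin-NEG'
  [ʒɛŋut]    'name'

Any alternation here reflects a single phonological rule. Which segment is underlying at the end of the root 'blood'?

In [mimot] and [mimodu] the final segment of 'blood' alternates: [t] ~ [d].
If /d/ were underlying and a rule turned it into [t] in isolation, 'skin' would also alternate; but it has [d] in both [vinɛd] and [vinɛdu].
Therefore /t/ is basic and [d] is derived by intervocalic voicing (voiceless stops become voiced between vowels).

/t/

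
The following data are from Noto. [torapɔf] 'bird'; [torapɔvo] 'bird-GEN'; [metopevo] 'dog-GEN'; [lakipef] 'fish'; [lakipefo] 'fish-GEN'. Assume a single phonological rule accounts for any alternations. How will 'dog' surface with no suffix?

[metopef]

In [torapɔf] and [torapɔvo] the final segment of 'bird' alternates: [f] ~ [v].
The stem 'fish' ([lakipef], [lakipefo]) shows [f] unchanged in both environments, so [f] cannot be basic with [v] derived before the GEN suffix.
So /v/ is underlying, and a rule of word-final obstruent devoicing — voiced obstruents become voiceless word-finally — gives [f].
The one attested form of 'dog', [metopevo], shows underlying /metopev/. Applying the same rule word-finally gives [metopef].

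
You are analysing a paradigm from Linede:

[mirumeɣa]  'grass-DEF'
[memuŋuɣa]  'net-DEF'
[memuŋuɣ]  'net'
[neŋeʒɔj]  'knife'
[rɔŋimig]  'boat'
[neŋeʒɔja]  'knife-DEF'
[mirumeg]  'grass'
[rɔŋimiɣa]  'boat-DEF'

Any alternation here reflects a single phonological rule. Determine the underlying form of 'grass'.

/mirumeg/

'grass' shows [g] ~ [ɣ] at the end of the stem ([mirumeg] vs [mirumeɣa]).
The stem 'net' ([memuŋuɣ], [memuŋuɣa]) shows [ɣ] unchanged in both environments, so [ɣ] cannot be basic with [g] derived in isolation.
The alternation reflects intervocalic spirantization: voiced stops become fricatives between vowels. /g/ is underlying.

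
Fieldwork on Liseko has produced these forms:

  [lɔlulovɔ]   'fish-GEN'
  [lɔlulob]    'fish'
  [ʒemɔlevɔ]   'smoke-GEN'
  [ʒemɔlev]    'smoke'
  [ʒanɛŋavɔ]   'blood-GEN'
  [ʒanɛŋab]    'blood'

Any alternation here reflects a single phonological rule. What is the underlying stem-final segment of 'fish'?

In [lɔlulovɔ] and [lɔlulob] the final segment of 'fish' alternates: [v] ~ [b].
If /v/ were underlying and a rule turned it into [b] in isolation, 'smoke' would also alternate; but it has [v] in both [ʒemɔlevɔ] and [ʒemɔlev].
Therefore /b/ is basic and [v] is derived by intervocalic spirantization (voiced stops become fricatives between vowels).

/b/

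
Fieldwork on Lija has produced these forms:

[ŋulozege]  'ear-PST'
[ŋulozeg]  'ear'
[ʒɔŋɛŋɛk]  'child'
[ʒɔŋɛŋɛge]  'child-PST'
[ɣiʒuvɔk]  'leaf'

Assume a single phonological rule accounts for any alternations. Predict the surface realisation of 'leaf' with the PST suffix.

In [ʒɔŋɛŋɛk] and [ʒɔŋɛŋɛge] the final segment of 'child' alternates: [k] ~ [g].
The stem 'ear' ([ŋulozeg], [ŋulozege]) shows [g] unchanged in both environments, so [g] cannot be basic with [k] derived in isolation.
The alternation reflects intervocalic voicing: voiceless stops become voiced between vowels. /k/ is underlying.
From [ɣiʒuvɔk] the stem 'leaf' is /ɣiʒuvɔk/; between vowels this yields [ɣiʒuvɔge].

[ɣiʒuvɔge]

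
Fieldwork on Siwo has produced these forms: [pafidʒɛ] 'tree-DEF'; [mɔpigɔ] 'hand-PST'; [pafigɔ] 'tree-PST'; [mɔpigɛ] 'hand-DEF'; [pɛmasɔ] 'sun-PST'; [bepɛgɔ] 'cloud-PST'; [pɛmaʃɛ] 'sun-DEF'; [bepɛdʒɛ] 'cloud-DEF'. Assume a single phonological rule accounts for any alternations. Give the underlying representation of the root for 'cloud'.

In [bepɛgɔ] and [bepɛdʒɛ] the final segment of 'cloud' alternates: [g] ~ [dʒ].
The stem 'hand' ([mɔpigɔ], [mɔpigɛ]) shows [g] unchanged in both environments, so [g] cannot be basic with [dʒ] derived before the DEF suffix.
So /dʒ/ is underlying, and a rule of depalatalization — palato-alveolar /dʒ/ and /ʃ/ become [g] and [s] when no front vowel follows — gives [g].
Hence 'cloud' is /bepɛdʒ/ underlyingly.

/bepɛdʒ/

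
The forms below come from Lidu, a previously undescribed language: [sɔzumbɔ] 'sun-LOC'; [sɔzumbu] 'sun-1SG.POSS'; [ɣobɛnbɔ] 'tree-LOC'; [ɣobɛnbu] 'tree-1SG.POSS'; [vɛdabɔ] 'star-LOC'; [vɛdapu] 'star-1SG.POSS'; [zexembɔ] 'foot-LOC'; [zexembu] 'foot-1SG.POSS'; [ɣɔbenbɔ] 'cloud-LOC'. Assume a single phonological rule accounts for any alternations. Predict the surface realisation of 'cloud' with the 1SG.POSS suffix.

The 1SG.POSS morpheme has two allomorphs, [-bu] and [-pu].
By contrast the LOC suffix keeps its initial [b] throughout — that segment must be underlying.
So the underlying form is /-pu/, and voiceless stops become voiced after a nasal.
After 'cloud', which ends in a nasal, the suffix surfaces as [-bu], giving [ɣɔbenbu].

[ɣɔbenbu]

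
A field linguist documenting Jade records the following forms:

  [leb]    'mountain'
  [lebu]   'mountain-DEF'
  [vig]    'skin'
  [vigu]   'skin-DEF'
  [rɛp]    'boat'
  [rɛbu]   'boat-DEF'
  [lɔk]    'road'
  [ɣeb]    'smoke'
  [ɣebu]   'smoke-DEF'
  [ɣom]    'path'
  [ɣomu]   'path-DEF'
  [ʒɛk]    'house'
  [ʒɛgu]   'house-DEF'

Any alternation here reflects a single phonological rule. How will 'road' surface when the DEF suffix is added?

[lɔgu]

In [ʒɛk] and [ʒɛgu] the final segment of 'house' alternates: [k] ~ [g].
Compare 'skin', with invariant [g] in [vig] and [vigu]: an analysis with underlying /g/ and a rule producing [k] in isolation would wrongly predict alternation here too.
So /k/ is underlying, and a rule of intervocalic voicing — voiceless stops become voiced between vowels — gives [g].
The one attested form of 'road', [lɔk], shows underlying /lɔk/. Applying the same rule between vowels gives [lɔgu].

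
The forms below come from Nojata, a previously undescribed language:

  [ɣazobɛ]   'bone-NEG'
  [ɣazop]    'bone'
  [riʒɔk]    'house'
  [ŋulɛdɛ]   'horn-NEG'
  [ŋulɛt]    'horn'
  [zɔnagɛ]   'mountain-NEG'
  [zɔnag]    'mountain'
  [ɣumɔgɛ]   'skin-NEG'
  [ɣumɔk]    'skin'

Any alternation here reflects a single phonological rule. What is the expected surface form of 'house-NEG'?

The stem for 'skin' ends in [g] in [ɣumɔgɛ] but [k] in [ɣumɔk].
If /g/ were underlying and a rule turned it into [k] in isolation, 'mountain' would also alternate; but it has [g] in both [zɔnagɛ] and [zɔnag].
The underlying segment must be /k/; voiceless stops become voiced between vowels, yielding [g] there.
From [riʒɔk] the stem 'house' is /riʒɔk/; between vowels this yields [riʒɔgɛ].

[riʒɔgɛ]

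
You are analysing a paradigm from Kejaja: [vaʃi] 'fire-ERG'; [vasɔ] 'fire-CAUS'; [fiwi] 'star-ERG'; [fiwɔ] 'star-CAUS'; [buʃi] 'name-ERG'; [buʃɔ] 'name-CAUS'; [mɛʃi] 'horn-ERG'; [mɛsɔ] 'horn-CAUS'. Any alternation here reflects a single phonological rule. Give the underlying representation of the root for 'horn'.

/mɛs/

In [mɛʃi] and [mɛsɔ] the final segment of 'horn' alternates: [ʃ] ~ [s].
The stem 'name' ([buʃi], [buʃɔ]) shows [ʃ] unchanged in both environments, so [ʃ] cannot be basic with [s] derived before the CAUS suffix.
So /s/ is underlying, and a rule of palatalization before a front vowel — /s/ becomes palato-alveolar [ʃ] before a front vowel — gives [ʃ].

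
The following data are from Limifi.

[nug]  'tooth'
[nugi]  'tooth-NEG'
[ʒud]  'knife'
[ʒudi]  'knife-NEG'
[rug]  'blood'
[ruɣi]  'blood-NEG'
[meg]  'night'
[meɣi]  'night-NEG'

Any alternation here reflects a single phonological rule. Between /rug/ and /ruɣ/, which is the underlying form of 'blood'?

'blood' shows [g] ~ [ɣ] at the end of the stem ([rug] vs [ruɣi]).
Compare 'tooth', with invariant [g] in [nug] and [nugi]: an analysis with underlying /g/ and a rule producing [ɣ] before the NEG suffix would wrongly predict alternation here too.
The alternation reflects word-final hardening: voiced fricatives become stops word-finally. /ɣ/ is underlying.

/ruɣ/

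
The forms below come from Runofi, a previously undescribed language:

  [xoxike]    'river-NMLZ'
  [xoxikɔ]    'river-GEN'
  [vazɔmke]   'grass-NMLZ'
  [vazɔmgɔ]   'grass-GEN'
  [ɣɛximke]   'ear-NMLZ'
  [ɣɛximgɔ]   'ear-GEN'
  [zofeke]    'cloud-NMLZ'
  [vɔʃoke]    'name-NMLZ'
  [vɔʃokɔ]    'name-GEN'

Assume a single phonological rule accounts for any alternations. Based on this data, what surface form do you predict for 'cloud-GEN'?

[zofekɔ]

The GEN suffix surfaces as [-gɔ] and [-kɔ], depending on the final segment of the stem.
By contrast the NMLZ suffix keeps its initial [k] throughout — that segment must be underlying.
So the underlying form is /-gɔ/, and voiced stops become voiceless after a vowel.
After 'cloud', which ends in a vowel, the suffix surfaces as [-kɔ], giving [zofekɔ].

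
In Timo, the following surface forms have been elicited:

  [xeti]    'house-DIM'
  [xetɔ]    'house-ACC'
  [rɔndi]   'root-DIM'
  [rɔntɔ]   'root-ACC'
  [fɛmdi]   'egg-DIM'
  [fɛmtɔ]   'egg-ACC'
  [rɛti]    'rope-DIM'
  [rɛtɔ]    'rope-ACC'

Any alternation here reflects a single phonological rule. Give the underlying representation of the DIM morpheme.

/-di/

The DIM morpheme has two allomorphs, [-di] and [-ti].
The ACC suffix, which begins with [t], is invariant after every stem; so [t] is not altered by any rule here.
So the underlying form is /-di/, and voiced stops become voiceless after a vowel.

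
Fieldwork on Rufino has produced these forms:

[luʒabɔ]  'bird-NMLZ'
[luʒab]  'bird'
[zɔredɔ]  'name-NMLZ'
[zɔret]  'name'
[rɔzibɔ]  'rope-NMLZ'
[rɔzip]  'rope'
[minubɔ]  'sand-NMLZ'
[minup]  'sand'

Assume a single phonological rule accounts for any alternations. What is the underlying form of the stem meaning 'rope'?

The root 'rope' surfaces as [rɔzibɔ] and [rɔzip], with a stem-final [b] ~ [p] alternation.
If /b/ were underlying and a rule turned it into [p] in isolation, 'bird' would also alternate; but it has [b] in both [luʒabɔ] and [luʒab].
Therefore /p/ is basic and [b] is derived by intervocalic voicing (voiceless stops become voiced between vowels).

/rɔzip/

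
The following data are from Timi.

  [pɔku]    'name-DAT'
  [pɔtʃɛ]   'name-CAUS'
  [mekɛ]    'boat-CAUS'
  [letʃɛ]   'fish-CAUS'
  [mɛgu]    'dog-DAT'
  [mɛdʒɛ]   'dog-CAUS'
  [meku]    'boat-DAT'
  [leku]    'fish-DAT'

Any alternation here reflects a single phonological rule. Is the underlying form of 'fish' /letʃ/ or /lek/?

'fish' shows [k] ~ [tʃ] at the end of the stem ([leku] vs [letʃɛ]).
If /k/ were underlying and a rule turned it into [tʃ] before the CAUS suffix, 'boat' would also alternate; but it has [k] in both [meku] and [mekɛ].
The underlying segment must be /tʃ/; palato-alveolar /tʃ/ and /dʒ/ become [k] and [g] when no front vowel follows, yielding [k] there.

/letʃ/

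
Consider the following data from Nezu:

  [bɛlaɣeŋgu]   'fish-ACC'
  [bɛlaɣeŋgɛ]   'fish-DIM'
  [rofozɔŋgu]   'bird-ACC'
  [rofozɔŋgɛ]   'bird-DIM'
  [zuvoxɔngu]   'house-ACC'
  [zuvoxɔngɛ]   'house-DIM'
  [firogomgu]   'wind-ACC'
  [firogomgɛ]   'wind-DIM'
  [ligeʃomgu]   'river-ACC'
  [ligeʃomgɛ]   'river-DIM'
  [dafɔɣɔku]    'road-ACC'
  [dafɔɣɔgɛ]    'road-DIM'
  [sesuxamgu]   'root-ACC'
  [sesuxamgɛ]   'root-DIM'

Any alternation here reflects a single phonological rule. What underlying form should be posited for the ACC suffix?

The ACC morpheme has two allomorphs, [-gu] and [-ku].
The DIM suffix, which begins with [g], is invariant after every stem; so [g] is not altered by any rule here.
So the underlying form is /-ku/, and voiceless stops become voiced after a nasal.

/-ku/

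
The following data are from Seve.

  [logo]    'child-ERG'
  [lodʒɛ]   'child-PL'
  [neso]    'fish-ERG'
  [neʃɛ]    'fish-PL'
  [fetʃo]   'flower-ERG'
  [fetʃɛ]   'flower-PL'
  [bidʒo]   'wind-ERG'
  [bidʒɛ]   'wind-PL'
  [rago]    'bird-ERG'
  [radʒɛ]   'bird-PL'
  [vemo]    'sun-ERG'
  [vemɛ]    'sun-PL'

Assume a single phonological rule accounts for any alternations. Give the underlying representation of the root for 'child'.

/log/

In [logo] and [lodʒɛ] the final segment of 'child' alternates: [g] ~ [dʒ].
The stem 'wind' ([bidʒo], [bidʒɛ]) shows [dʒ] unchanged in both environments, so [dʒ] cannot be basic with [g] derived before the ERG suffix.
Therefore /g/ is basic and [dʒ] is derived by palatalization before a front vowel (/g/ and /s/ become palato-alveolar [dʒ] and [ʃ] before a front vowel).
So 'child' = /log/.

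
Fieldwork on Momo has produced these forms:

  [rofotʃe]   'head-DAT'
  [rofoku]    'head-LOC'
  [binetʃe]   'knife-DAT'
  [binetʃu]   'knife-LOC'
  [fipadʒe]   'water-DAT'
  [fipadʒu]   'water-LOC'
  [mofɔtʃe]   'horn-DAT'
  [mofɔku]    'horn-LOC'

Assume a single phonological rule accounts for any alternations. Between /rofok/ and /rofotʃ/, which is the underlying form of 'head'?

/rofok/

The stem for 'head' ends in [tʃ] in [rofotʃe] but [k] in [rofoku].
If /tʃ/ were underlying and a rule turned it into [k] before the LOC suffix, 'knife' would also alternate; but it has [tʃ] in both [binetʃe] and [binetʃu].
The underlying segment must be /k/; /k/ becomes palato-alveolar [tʃ] before a front vowel, yielding [tʃ] there.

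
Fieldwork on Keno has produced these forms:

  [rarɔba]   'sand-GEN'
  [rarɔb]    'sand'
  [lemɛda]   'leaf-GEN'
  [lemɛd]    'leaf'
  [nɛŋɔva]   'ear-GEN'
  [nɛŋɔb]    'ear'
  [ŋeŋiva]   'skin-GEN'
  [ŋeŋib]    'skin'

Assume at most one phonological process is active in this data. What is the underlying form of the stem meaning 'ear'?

/nɛŋɔv/

The stem for 'ear' ends in [v] in [nɛŋɔva] but [b] in [nɛŋɔb].
But 'sand' keeps [b] in both environments ([rarɔba], [rarɔb]), so there is no rule changing /b/ to [v] before the GEN suffix.
The alternation reflects word-final hardening: voiced fricatives become stops word-finally. /v/ is underlying.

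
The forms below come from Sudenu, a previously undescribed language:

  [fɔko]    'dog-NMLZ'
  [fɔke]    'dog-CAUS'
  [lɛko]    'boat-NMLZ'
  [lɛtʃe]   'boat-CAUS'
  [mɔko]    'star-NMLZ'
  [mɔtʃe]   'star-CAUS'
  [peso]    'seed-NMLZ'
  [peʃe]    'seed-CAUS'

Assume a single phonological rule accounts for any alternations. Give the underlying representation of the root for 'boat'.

'boat' shows [k] ~ [tʃ] at the end of the stem ([lɛko] vs [lɛtʃe]).
But 'dog' keeps [k] in both environments ([fɔko], [fɔke]), so there is no rule changing /k/ to [tʃ] before the CAUS suffix.
The underlying segment must be /tʃ/; palato-alveolar /tʃ/ and /ʃ/ become [k] and [s] when no front vowel follows, yielding [k] there.
So 'boat' = /lɛtʃ/.

/lɛtʃ/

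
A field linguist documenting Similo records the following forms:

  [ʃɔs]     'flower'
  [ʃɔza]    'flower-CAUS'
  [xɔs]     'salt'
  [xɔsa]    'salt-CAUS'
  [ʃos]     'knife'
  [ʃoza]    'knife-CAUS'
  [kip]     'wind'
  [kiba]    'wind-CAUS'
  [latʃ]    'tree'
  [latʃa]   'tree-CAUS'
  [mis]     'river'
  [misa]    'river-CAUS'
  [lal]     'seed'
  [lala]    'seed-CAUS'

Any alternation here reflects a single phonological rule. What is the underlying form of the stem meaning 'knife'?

/ʃoz/

In [ʃos] and [ʃoza] the final segment of 'knife' alternates: [s] ~ [z].
The stem 'river' ([mis], [misa]) shows [s] unchanged in both environments, so [s] cannot be basic with [z] derived before the CAUS suffix.
The alternation reflects word-final obstruent devoicing: voiced obstruents become voiceless word-finally. /z/ is underlying.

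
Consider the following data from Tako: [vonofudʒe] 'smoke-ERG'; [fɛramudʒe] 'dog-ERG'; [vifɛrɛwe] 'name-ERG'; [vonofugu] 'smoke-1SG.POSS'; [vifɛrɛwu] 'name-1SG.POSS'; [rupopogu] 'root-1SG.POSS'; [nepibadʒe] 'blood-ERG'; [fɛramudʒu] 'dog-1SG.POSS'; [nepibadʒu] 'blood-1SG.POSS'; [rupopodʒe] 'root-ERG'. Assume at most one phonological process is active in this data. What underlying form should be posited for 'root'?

'root' shows [g] ~ [dʒ] at the end of the stem ([rupopogu] vs [rupopodʒe]).
If /dʒ/ were underlying and a rule turned it into [g] before the 1SG.POSS suffix, 'blood' would also alternate; but it has [dʒ] in both [nepibadʒu] and [nepibadʒe].
The alternation reflects palatalization before a front vowel: /g/ becomes palato-alveolar [dʒ] before a front vowel. /g/ is underlying.
So 'root' = /rupopog/.

/rupopog/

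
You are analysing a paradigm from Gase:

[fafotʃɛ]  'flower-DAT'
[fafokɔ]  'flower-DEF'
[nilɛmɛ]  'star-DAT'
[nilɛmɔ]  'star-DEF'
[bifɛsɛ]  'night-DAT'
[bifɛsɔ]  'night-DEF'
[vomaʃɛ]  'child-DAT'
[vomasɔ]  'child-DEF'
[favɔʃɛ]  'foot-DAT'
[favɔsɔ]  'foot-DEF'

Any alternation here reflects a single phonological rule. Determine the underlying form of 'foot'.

The root 'foot' surfaces as [favɔʃɛ] and [favɔsɔ], with a stem-final [ʃ] ~ [s] alternation.
Compare 'night', with invariant [s] in [bifɛsɛ] and [bifɛsɔ]: an analysis with underlying /s/ and a rule producing [ʃ] before the DAT suffix would wrongly predict alternation here too.
The alternation reflects depalatalization: palato-alveolar /tʃ/ and /ʃ/ become [k] and [s] when no front vowel follows. /ʃ/ is underlying.

/favɔʃ/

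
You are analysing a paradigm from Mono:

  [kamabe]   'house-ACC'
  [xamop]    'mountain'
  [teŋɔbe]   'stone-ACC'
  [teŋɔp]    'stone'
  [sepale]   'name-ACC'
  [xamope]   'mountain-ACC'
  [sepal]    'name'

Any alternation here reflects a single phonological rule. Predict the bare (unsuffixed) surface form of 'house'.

[kamap]

The root 'stone' surfaces as [teŋɔp] and [teŋɔbe], with a stem-final [p] ~ [b] alternation.
If /p/ were underlying and a rule turned it into [b] before the ACC suffix, 'mountain' would also alternate; but it has [p] in both [xamop] and [xamope].
The alternation reflects word-final obstruent devoicing: voiced obstruents become voiceless word-finally. /b/ is underlying.
The one attested form of 'house', [kamabe], shows underlying /kamab/. Applying the same rule word-finally gives [kamap].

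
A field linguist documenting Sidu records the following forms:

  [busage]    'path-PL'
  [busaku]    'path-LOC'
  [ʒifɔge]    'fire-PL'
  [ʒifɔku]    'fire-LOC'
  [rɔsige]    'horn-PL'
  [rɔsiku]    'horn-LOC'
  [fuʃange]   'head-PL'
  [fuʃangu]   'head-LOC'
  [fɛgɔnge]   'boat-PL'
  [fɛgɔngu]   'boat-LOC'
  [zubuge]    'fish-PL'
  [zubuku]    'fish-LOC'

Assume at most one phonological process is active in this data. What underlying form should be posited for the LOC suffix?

The LOC morpheme has two allomorphs, [-gu] and [-ku].
By contrast the PL suffix keeps its initial [g] throughout — that segment must be underlying.
So the underlying form is /-ku/, and voiceless stops become voiced after a nasal.

/-ku/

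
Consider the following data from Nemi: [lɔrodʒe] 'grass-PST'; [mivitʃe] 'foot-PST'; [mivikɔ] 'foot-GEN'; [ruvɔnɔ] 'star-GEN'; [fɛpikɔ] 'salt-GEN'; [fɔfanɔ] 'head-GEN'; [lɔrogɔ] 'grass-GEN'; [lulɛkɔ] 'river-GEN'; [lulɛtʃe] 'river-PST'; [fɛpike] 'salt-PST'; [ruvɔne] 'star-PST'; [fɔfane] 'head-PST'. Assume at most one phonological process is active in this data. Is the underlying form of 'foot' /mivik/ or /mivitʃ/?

In [mivikɔ] and [mivitʃe] the final segment of 'foot' alternates: [k] ~ [tʃ].
The stem 'salt' ([fɛpikɔ], [fɛpike]) shows [k] unchanged in both environments, so [k] cannot be basic with [tʃ] derived before the PST suffix.
Therefore /tʃ/ is basic and [k] is derived by depalatalization (palato-alveolar /tʃ/ and /dʒ/ become [k] and [g] when no front vowel follows).

/mivitʃ/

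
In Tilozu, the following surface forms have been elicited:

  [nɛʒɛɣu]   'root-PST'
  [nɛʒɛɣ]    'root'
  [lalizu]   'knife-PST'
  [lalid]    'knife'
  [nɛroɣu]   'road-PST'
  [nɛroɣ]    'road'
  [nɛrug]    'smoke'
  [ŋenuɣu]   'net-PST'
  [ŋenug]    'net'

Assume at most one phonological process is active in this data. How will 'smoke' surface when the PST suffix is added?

'net' shows [ɣ] ~ [g] at the end of the stem ([ŋenuɣu] vs [ŋenug]).
If /ɣ/ were underlying and a rule turned it into [g] in isolation, 'root' would also alternate; but it has [ɣ] in both [nɛʒɛɣu] and [nɛʒɛɣ].
Therefore /g/ is basic and [ɣ] is derived by intervocalic spirantization (voiced stops become fricatives between vowels).
The one attested form of 'smoke', [nɛrug], shows underlying /nɛrug/. Applying the same rule between vowels gives [nɛruɣu].

[nɛruɣu]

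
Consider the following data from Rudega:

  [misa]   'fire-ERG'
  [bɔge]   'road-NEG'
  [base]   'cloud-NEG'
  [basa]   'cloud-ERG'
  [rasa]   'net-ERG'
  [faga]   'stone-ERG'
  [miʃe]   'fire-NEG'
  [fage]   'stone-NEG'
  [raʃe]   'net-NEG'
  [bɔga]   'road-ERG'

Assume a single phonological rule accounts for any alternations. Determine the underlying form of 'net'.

The root 'net' surfaces as [rasa] and [raʃe], with a stem-final [s] ~ [ʃ] alternation.
Compare 'cloud', with invariant [s] in [basa] and [base]: an analysis with underlying /s/ and a rule producing [ʃ] before the NEG suffix would wrongly predict alternation here too.
The alternation reflects depalatalization: palato-alveolar /ʃ/ becomes [s] when no front vowel follows. /ʃ/ is underlying.

/raʃ/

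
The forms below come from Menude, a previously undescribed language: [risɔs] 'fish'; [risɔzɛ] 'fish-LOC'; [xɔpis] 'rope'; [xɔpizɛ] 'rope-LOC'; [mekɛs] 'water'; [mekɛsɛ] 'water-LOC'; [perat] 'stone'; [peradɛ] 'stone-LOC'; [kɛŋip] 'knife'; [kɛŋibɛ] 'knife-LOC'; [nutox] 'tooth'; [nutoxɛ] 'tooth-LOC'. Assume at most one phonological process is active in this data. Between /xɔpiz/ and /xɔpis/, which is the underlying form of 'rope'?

/xɔpiz/

The root 'rope' surfaces as [xɔpis] and [xɔpizɛ], with a stem-final [s] ~ [z] alternation.
Compare 'water', with invariant [s] in [mekɛs] and [mekɛsɛ]: an analysis with underlying /s/ and a rule producing [z] before the LOC suffix would wrongly predict alternation here too.
Therefore /z/ is basic and [s] is derived by word-final obstruent devoicing (voiced obstruents become voiceless word-finally).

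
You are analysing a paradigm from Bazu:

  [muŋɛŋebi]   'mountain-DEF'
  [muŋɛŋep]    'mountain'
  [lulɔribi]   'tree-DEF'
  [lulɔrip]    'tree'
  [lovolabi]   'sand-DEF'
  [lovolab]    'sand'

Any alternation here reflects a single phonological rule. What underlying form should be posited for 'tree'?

'tree' shows [b] ~ [p] at the end of the stem ([lulɔribi] vs [lulɔrip]).
The stem 'sand' ([lovolabi], [lovolab]) shows [b] unchanged in both environments, so [b] cannot be basic with [p] derived in isolation.
Therefore /p/ is basic and [b] is derived by intervocalic voicing (voiceless stops become voiced between vowels).

/lulɔrip/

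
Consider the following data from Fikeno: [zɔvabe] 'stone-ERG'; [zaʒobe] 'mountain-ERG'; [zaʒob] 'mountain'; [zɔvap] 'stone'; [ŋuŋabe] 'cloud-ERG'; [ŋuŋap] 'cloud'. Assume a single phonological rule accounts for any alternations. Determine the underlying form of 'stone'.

/zɔvap/

In [zɔvap] and [zɔvabe] the final segment of 'stone' alternates: [p] ~ [b].
Compare 'mountain', with invariant [b] in [zaʒob] and [zaʒobe]: an analysis with underlying /b/ and a rule producing [p] in isolation would wrongly predict alternation here too.
So /p/ is underlying, and a rule of intervocalic voicing — voiceless stops become voiced between vowels — gives [b].
So 'stone' = /zɔvap/.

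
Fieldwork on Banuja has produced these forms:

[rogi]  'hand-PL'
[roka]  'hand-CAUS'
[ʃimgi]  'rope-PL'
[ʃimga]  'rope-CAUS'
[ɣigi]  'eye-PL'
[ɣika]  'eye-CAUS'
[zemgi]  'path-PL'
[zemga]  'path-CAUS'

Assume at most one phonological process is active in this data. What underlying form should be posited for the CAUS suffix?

/-ka/

The CAUS suffix surfaces as [-ga] and [-ka], depending on the final segment of the stem.
By contrast the PL suffix keeps its initial [g] throughout — that segment must be underlying.
The CAUS suffix is therefore /-ka/ underlyingly, with post-nasal voicing: voiceless stops become voiced after a nasal.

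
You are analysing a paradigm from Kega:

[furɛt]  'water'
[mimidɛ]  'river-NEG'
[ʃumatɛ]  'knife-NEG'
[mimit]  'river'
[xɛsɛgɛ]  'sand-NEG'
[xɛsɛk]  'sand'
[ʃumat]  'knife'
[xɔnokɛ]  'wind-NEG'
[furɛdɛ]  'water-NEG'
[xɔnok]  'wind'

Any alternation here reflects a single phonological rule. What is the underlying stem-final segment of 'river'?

/d/

The stem for 'river' ends in [t] in [mimit] but [d] in [mimidɛ].
If /t/ were underlying and a rule turned it into [d] before the NEG suffix, 'knife' would also alternate; but it has [t] in both [ʃumat] and [ʃumatɛ].
The alternation reflects word-final obstruent devoicing: voiced obstruents become voiceless word-finally. /d/ is underlying.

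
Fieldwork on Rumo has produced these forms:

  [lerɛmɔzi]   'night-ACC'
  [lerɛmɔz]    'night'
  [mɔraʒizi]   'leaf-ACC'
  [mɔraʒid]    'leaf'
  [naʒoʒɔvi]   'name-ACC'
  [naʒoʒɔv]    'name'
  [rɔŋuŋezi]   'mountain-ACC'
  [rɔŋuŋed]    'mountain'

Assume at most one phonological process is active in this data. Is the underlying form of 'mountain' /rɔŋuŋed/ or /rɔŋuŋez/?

/rɔŋuŋed/

The stem for 'mountain' ends in [z] in [rɔŋuŋezi] but [d] in [rɔŋuŋed].
If /z/ were underlying and a rule turned it into [d] in isolation, 'night' would also alternate; but it has [z] in both [lerɛmɔzi] and [lerɛmɔz].
The underlying segment must be /d/; voiced stops become fricatives between vowels, yielding [z] there.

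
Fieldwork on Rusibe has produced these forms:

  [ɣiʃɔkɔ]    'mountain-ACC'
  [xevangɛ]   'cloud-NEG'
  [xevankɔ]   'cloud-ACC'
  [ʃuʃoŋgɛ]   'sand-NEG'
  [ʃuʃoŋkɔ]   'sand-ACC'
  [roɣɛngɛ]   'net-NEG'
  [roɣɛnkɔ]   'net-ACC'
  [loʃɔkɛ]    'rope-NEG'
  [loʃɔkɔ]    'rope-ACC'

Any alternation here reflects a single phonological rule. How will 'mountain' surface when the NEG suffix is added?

The NEG morpheme has two allomorphs, [-gɛ] and [-kɛ].
The ACC suffix, which begins with [k], is invariant after every stem; so [k] is not altered by any rule here.
The NEG suffix is therefore /-gɛ/ underlyingly, with post-vocalic devoicing: voiced stops become voiceless after a vowel.
After 'mountain', which ends in a vowel, the suffix surfaces as [-kɛ], giving [ɣiʃɔkɛ].

[ɣiʃɔkɛ]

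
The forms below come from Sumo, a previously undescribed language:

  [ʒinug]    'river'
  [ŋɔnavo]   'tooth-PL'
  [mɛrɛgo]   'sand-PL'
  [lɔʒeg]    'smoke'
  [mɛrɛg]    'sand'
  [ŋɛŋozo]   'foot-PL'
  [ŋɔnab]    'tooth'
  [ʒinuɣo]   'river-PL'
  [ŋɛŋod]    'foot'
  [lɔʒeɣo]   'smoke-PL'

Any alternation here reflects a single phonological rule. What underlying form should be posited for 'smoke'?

The root 'smoke' surfaces as [lɔʒeg] and [lɔʒeɣo], with a stem-final [g] ~ [ɣ] alternation.
The stem 'sand' ([mɛrɛg], [mɛrɛgo]) shows [g] unchanged in both environments, so [g] cannot be basic with [ɣ] derived before the PL suffix.
The underlying segment must be /ɣ/; voiced fricatives become stops word-finally, yielding [g] there.
The underlying form of 'smoke' is therefore /lɔʒeɣ/.

/lɔʒeɣ/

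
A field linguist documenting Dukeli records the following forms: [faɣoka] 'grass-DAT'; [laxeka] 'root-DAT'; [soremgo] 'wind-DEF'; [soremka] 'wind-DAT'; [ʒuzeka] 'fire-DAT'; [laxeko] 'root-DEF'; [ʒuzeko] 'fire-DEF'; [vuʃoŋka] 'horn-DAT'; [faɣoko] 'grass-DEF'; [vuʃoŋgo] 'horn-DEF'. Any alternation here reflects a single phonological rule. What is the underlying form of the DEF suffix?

/-go/

The DEF suffix surfaces as [-go] and [-ko], depending on the final segment of the stem.
By contrast the DAT suffix keeps its initial [k] throughout — that segment must be underlying.
So the underlying form is /-go/, and voiced stops become voiceless after a vowel.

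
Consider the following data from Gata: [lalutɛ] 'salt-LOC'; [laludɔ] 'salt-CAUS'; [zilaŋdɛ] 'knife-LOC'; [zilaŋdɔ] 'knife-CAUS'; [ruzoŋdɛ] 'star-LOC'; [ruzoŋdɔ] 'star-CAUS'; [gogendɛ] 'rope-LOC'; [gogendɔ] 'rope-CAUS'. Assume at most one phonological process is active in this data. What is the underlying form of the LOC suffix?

The LOC suffix surfaces as [-dɛ] and [-tɛ], depending on the final segment of the stem.
By contrast the CAUS suffix keeps its initial [d] throughout — that segment must be underlying.
The LOC suffix is therefore /-tɛ/ underlyingly, with post-nasal voicing: voiceless stops become voiced after a nasal.

/-tɛ/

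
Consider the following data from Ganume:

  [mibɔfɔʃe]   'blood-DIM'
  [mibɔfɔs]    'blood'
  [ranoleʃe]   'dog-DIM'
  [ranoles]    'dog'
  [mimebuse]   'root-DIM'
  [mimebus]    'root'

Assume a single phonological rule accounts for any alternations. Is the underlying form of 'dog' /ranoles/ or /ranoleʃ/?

/ranoleʃ/

The stem for 'dog' ends in [ʃ] in [ranoleʃe] but [s] in [ranoles].
But 'root' keeps [s] in both environments ([mimebuse], [mimebus]), so there is no rule changing /s/ to [ʃ] before the DIM suffix.
Therefore /ʃ/ is basic and [s] is derived by depalatalization (palato-alveolar /ʃ/ becomes [s] when no front vowel follows).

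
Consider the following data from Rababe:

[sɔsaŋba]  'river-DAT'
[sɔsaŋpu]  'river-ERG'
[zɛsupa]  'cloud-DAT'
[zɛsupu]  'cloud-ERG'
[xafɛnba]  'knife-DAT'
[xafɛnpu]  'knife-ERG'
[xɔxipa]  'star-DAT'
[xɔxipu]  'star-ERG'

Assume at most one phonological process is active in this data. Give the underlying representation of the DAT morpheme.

/-ba/

The DAT morpheme has two allomorphs, [-ba] and [-pa].
The ERG suffix, which begins with [p], is invariant after every stem; so [p] is not altered by any rule here.
The DAT suffix is therefore /-ba/ underlyingly, with post-vocalic devoicing: voiced stops become voiceless after a vowel.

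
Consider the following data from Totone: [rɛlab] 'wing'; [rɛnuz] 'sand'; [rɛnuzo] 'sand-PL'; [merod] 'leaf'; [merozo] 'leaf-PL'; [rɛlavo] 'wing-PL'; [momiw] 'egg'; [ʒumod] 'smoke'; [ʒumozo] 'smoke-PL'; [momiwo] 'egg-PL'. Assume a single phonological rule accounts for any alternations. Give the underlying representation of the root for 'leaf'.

/merod/

The root 'leaf' surfaces as [merozo] and [merod], with a stem-final [z] ~ [d] alternation.
Compare 'sand', with invariant [z] in [rɛnuzo] and [rɛnuz]: an analysis with underlying /z/ and a rule producing [d] in isolation would wrongly predict alternation here too.
Therefore /d/ is basic and [z] is derived by intervocalic spirantization (voiced stops become fricatives between vowels).
So 'leaf' = /merod/.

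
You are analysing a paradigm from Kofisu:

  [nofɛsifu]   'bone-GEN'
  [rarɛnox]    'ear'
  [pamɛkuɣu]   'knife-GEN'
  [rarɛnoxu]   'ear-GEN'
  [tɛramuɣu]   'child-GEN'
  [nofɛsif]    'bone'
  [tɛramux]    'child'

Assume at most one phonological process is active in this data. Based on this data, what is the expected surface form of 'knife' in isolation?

[pamɛkux]

The stem for 'child' ends in [x] in [tɛramux] but [ɣ] in [tɛramuɣu].
But 'ear' keeps [x] in both environments ([rarɛnox], [rarɛnoxu]), so there is no rule changing /x/ to [ɣ] before the GEN suffix.
The underlying segment must be /ɣ/; voiced obstruents become voiceless word-finally, yielding [x] there.
The one attested form of 'knife', [pamɛkuɣu], shows underlying /pamɛkuɣ/. Applying the same rule word-finally gives [pamɛkux].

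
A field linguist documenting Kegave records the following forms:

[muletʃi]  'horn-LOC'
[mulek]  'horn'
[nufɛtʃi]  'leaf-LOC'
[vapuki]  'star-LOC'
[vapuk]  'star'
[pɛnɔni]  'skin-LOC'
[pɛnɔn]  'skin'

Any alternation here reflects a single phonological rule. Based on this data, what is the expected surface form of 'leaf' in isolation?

In [muletʃi] and [mulek] the final segment of 'horn' alternates: [tʃ] ~ [k].
Compare 'star', with invariant [k] in [vapuki] and [vapuk]: an analysis with underlying /k/ and a rule producing [tʃ] before the LOC suffix would wrongly predict alternation here too.
The alternation reflects depalatalization: palato-alveolar /tʃ/ becomes [k] when no front vowel follows. /tʃ/ is underlying.
From [nufɛtʃi] the stem 'leaf' is /nufɛtʃ/; when no front vowel follows this yields [nufɛk].

[nufɛk]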